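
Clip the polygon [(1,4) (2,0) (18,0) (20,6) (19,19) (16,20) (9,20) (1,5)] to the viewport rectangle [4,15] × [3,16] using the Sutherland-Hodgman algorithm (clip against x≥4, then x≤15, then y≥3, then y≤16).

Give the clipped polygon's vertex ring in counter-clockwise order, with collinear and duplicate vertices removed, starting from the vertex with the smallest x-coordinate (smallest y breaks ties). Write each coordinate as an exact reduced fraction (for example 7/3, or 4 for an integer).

Clipped polygon: [(4,3) (15,3) (15,16) (103/15,16) (4,85/8)]

1. After x ≥ 4: [(4,0) (18,0) (20,6) (19,19) (16,20) (9,20) (4,85/8)]
2. After x ≤ 15: [(4,0) (15,0) (15,20) (9,20) (4,85/8)]
3. After y ≥ 3: [(4,3) (15,3) (15,20) (9,20) (4,85/8)]
4. After y ≤ 16: [(4,3) (15,3) (15,16) (103/15,16) (4,85/8)]
5. Canonical ring: [(4,3) (15,3) (15,16) (103/15,16) (4,85/8)]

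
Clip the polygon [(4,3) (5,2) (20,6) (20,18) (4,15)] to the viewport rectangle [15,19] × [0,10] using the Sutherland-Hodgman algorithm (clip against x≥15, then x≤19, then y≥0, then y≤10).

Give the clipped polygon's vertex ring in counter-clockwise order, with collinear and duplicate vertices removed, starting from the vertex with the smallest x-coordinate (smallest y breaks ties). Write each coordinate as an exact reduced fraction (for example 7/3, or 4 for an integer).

1. After x ≥ 15: [(15,14/3) (20,6) (20,18) (15,273/16)]
2. After x ≤ 19: [(15,14/3) (19,86/15) (19,285/16) (15,273/16)]
3. After y ≥ 0: [(15,14/3) (19,86/15) (19,285/16) (15,273/16)]
4. After y ≤ 10: [(15,10) (15,14/3) (19,86/15) (19,10)]
5. Canonical ring: [(15,14/3) (19,86/15) (19,10) (15,10)]

Clipped polygon: [(15,14/3) (19,86/15) (19,10) (15,10)]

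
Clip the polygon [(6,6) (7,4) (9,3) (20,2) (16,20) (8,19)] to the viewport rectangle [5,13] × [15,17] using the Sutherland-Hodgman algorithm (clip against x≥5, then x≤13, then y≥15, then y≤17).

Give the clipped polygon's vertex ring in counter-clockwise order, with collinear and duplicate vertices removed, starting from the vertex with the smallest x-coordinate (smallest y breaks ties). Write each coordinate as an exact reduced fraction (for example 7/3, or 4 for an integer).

1. After x ≥ 5: [(6,6) (7,4) (9,3) (20,2) (16,20) (8,19)]
2. After x ≤ 13: [(6,6) (7,4) (9,3) (13,29/11) (13,157/8) (8,19)]
3. After y ≥ 15: [(96/13,15) (13,15) (13,157/8) (8,19)]
4. After y ≤ 17: [(100/13,17) (96/13,15) (13,15) (13,17)]
5. Canonical ring: [(96/13,15) (13,15) (13,17) (100/13,17)]

Clipped polygon: [(96/13,15) (13,15) (13,17) (100/13,17)]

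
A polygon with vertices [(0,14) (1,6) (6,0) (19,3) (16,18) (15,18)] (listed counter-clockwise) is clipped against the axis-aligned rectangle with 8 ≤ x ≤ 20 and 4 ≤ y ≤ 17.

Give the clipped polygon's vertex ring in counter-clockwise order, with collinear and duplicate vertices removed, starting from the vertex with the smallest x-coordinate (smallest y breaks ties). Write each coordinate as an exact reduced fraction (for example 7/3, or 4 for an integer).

1. After x ≥ 8: [(8,242/15) (8,6/13) (19,3) (16,18) (15,18)]
2. After x ≤ 20: [(8,242/15) (8,6/13) (19,3) (16,18) (15,18)]
3. After y ≥ 4: [(8,242/15) (8,4) (94/5,4) (16,18) (15,18)]
4. After y ≤ 17: [(45/4,17) (8,242/15) (8,4) (94/5,4) (81/5,17)]
5. Canonical ring: [(8,4) (94/5,4) (81/5,17) (45/4,17) (8,242/15)]

Clipped polygon: [(8,4) (94/5,4) (81/5,17) (45/4,17) (8,242/15)]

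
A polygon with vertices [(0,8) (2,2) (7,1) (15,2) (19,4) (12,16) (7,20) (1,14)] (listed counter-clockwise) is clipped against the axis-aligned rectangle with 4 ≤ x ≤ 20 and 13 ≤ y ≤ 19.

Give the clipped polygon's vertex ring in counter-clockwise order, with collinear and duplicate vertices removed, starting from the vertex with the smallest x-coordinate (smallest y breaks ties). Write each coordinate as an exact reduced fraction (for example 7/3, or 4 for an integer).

1. After x ≥ 4: [(4,8/5) (7,1) (15,2) (19,4) (12,16) (7,20) (4,17)]
2. After x ≤ 20: [(4,8/5) (7,1) (15,2) (19,4) (12,16) (7,20) (4,17)]
3. After y ≥ 13: [(4,13) (55/4,13) (12,16) (7,20) (4,17)]
4. After y ≤ 19: [(4,13) (55/4,13) (12,16) (33/4,19) (6,19) (4,17)]
5. Canonical ring: [(4,13) (55/4,13) (12,16) (33/4,19) (6,19) (4,17)]

Clipped polygon: [(4,13) (55/4,13) (12,16) (33/4,19) (6,19) (4,17)]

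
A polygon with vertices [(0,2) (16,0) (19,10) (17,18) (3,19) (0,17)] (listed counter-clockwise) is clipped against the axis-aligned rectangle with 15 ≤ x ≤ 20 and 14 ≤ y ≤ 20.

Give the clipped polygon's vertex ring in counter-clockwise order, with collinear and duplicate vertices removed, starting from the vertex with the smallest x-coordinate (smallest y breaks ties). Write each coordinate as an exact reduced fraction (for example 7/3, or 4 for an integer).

1. After x ≥ 15: [(15,1/8) (16,0) (19,10) (17,18) (15,127/7)]
2. After x ≤ 20: [(15,1/8) (16,0) (19,10) (17,18) (15,127/7)]
3. After y ≥ 14: [(15,14) (18,14) (17,18) (15,127/7)]
4. After y ≤ 20: [(15,14) (18,14) (17,18) (15,127/7)]
5. Canonical ring: [(15,14) (18,14) (17,18) (15,127/7)]

Clipped polygon: [(15,14) (18,14) (17,18) (15,127/7)]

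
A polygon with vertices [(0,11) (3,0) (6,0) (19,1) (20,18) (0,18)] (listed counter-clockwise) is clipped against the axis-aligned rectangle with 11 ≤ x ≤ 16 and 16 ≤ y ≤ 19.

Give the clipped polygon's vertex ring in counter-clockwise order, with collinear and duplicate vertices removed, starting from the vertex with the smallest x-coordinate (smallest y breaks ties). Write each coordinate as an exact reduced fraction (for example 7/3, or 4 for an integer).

1. After x ≥ 11: [(11,5/13) (19,1) (20,18) (11,18)]
2. After x ≤ 16: [(11,5/13) (16,10/13) (16,18) (11,18)]
3. After y ≥ 16: [(11,16) (16,16) (16,18) (11,18)]
4. After y ≤ 19: [(11,16) (16,16) (16,18) (11,18)]
5. Canonical ring: [(11,16) (16,16) (16,18) (11,18)]

Clipped polygon: [(11,16) (16,16) (16,18) (11,18)]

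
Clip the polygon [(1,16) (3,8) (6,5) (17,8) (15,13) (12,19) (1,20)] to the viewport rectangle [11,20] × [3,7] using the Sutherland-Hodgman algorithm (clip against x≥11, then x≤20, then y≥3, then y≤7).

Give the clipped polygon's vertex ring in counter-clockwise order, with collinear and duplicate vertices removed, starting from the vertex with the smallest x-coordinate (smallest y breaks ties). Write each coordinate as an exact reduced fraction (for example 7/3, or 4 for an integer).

1. After x ≥ 11: [(11,70/11) (17,8) (15,13) (12,19) (11,210/11)]
2. After x ≤ 20: [(11,70/11) (17,8) (15,13) (12,19) (11,210/11)]
3. After y ≥ 3: [(11,70/11) (17,8) (15,13) (12,19) (11,210/11)]
4. After y ≤ 7: [(11,7) (11,70/11) (40/3,7)]
5. Canonical ring: [(11,70/11) (40/3,7) (11,7)]

Clipped polygon: [(11,70/11) (40/3,7) (11,7)]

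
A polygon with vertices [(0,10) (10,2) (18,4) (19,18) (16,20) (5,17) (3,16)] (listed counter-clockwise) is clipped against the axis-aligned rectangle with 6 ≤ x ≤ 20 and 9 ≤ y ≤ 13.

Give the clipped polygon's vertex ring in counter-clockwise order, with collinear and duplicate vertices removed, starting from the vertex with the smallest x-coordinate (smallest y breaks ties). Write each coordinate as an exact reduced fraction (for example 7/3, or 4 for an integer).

1. After x ≥ 6: [(6,26/5) (10,2) (18,4) (19,18) (16,20) (6,190/11)]
2. After x ≤ 20: [(6,26/5) (10,2) (18,4) (19,18) (16,20) (6,190/11)]
3. After y ≥ 9: [(6,9) (257/14,9) (19,18) (16,20) (6,190/11)]
4. After y ≤ 13: [(6,13) (6,9) (257/14,9) (261/14,13)]
5. Canonical ring: [(6,9) (257/14,9) (261/14,13) (6,13)]

Clipped polygon: [(6,9) (257/14,9) (261/14,13) (6,13)]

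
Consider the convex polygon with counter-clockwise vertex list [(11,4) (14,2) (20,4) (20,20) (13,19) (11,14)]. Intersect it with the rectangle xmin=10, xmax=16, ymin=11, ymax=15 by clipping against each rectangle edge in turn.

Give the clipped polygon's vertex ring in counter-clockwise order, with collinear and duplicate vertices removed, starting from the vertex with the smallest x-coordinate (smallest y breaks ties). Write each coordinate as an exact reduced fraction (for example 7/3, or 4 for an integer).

Clipped polygon: [(11,11) (16,11) (16,15) (57/5,15) (11,14)]

1. After x ≥ 10: [(11,4) (14,2) (20,4) (20,20) (13,19) (11,14)]
2. After x ≤ 16: [(11,4) (14,2) (16,8/3) (16,136/7) (13,19) (11,14)]
3. After y ≥ 11: [(11,11) (16,11) (16,136/7) (13,19) (11,14)]
4. After y ≤ 15: [(11,11) (16,11) (16,15) (57/5,15) (11,14)]
5. Canonical ring: [(11,11) (16,11) (16,15) (57/5,15) (11,14)]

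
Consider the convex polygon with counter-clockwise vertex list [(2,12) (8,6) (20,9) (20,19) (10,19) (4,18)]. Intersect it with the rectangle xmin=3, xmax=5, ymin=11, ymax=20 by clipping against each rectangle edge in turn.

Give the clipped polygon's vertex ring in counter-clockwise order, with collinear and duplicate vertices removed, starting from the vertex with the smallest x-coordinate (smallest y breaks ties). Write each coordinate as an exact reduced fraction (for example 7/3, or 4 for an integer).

Clipped polygon: [(3,11) (5,11) (5,109/6) (4,18) (3,15)]

1. After x ≥ 3: [(3,15) (3,11) (8,6) (20,9) (20,19) (10,19) (4,18)]
2. After x ≤ 5: [(3,15) (3,11) (5,9) (5,109/6) (4,18)]
3. After y ≥ 11: [(3,15) (3,11) (3,11) (5,11) (5,109/6) (4,18)]
4. After y ≤ 20: [(3,15) (3,11) (3,11) (5,11) (5,109/6) (4,18)]
5. Canonical ring: [(3,11) (5,11) (5,109/6) (4,18) (3,15)]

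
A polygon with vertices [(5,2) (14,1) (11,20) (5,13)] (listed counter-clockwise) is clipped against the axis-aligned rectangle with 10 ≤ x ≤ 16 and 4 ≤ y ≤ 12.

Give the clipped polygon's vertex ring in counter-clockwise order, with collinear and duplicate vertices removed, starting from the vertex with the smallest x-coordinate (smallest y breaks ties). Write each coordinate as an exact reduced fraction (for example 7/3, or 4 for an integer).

1. After x ≥ 10: [(10,13/9) (14,1) (11,20) (10,113/6)]
2. After x ≤ 16: [(10,13/9) (14,1) (11,20) (10,113/6)]
3. After y ≥ 4: [(10,4) (257/19,4) (11,20) (10,113/6)]
4. After y ≤ 12: [(10,12) (10,4) (257/19,4) (233/19,12)]
5. Canonical ring: [(10,4) (257/19,4) (233/19,12) (10,12)]

Clipped polygon: [(10,4) (257/19,4) (233/19,12) (10,12)]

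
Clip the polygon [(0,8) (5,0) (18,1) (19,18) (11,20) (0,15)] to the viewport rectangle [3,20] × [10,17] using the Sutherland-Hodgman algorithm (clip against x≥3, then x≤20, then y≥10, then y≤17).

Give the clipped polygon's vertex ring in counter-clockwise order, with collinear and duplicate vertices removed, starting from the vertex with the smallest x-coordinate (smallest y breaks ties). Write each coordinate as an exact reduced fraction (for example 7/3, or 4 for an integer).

1. After x ≥ 3: [(3,16/5) (5,0) (18,1) (19,18) (11,20) (3,180/11)]
2. After x ≤ 20: [(3,16/5) (5,0) (18,1) (19,18) (11,20) (3,180/11)]
3. After y ≥ 10: [(3,10) (315/17,10) (19,18) (11,20) (3,180/11)]
4. After y ≤ 17: [(3,10) (315/17,10) (322/17,17) (22/5,17) (3,180/11)]
5. Canonical ring: [(3,10) (315/17,10) (322/17,17) (22/5,17) (3,180/11)]

Clipped polygon: [(3,10) (315/17,10) (322/17,17) (22/5,17) (3,180/11)]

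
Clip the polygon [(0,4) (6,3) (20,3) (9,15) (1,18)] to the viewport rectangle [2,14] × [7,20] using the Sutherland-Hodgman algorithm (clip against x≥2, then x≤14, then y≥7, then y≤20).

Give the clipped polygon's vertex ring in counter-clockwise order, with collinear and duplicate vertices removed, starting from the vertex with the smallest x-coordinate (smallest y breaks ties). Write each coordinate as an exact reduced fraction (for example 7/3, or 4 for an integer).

Clipped polygon: [(2,7) (14,7) (14,105/11) (9,15) (2,141/8)]

1. After x ≥ 2: [(2,11/3) (6,3) (20,3) (9,15) (2,141/8)]
2. After x ≤ 14: [(2,11/3) (6,3) (14,3) (14,105/11) (9,15) (2,141/8)]
3. After y ≥ 7: [(2,7) (14,7) (14,105/11) (9,15) (2,141/8)]
4. After y ≤ 20: [(2,7) (14,7) (14,105/11) (9,15) (2,141/8)]
5. Canonical ring: [(2,7) (14,7) (14,105/11) (9,15) (2,141/8)]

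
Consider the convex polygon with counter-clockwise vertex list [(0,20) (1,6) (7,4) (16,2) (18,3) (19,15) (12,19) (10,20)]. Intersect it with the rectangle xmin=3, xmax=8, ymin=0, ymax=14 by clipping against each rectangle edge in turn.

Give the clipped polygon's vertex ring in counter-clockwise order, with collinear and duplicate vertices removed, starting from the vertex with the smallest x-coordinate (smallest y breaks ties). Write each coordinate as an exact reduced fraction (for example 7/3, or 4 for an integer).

Clipped polygon: [(3,16/3) (7,4) (8,34/9) (8,14) (3,14)]

1. After x ≥ 3: [(3,20) (3,16/3) (7,4) (16,2) (18,3) (19,15) (12,19) (10,20)]
2. After x ≤ 8: [(8,20) (3,20) (3,16/3) (7,4) (8,34/9)]
3. After y ≥ 0: [(8,20) (3,20) (3,16/3) (7,4) (8,34/9)]
4. After y ≤ 14: [(8,14) (3,14) (3,16/3) (7,4) (8,34/9)]
5. Canonical ring: [(3,16/3) (7,4) (8,34/9) (8,14) (3,14)]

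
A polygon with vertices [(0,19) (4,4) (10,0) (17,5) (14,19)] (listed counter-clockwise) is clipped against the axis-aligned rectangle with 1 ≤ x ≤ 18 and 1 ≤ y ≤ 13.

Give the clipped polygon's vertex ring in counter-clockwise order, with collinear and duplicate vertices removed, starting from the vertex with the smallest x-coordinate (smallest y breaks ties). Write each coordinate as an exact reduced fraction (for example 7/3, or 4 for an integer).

Clipped polygon: [(8/5,13) (4,4) (17/2,1) (57/5,1) (17,5) (107/7,13)]

1. After x ≥ 1: [(1,19) (1,61/4) (4,4) (10,0) (17,5) (14,19)]
2. After x ≤ 18: [(1,19) (1,61/4) (4,4) (10,0) (17,5) (14,19)]
3. After y ≥ 1: [(1,19) (1,61/4) (4,4) (17/2,1) (57/5,1) (17,5) (14,19)]
4. After y ≤ 13: [(8/5,13) (4,4) (17/2,1) (57/5,1) (17,5) (107/7,13)]
5. Canonical ring: [(8/5,13) (4,4) (17/2,1) (57/5,1) (17,5) (107/7,13)]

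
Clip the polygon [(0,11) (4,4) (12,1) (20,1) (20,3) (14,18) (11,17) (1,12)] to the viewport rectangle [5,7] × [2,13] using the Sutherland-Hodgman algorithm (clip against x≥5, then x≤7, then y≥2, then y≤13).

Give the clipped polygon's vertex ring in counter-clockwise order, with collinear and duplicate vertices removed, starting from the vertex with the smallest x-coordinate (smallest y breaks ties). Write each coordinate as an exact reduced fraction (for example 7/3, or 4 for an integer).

1. After x ≥ 5: [(5,29/8) (12,1) (20,1) (20,3) (14,18) (11,17) (5,14)]
2. After x ≤ 7: [(5,29/8) (7,23/8) (7,15) (5,14)]
3. After y ≥ 2: [(5,29/8) (7,23/8) (7,15) (5,14)]
4. After y ≤ 13: [(5,13) (5,29/8) (7,23/8) (7,13)]
5. Canonical ring: [(5,29/8) (7,23/8) (7,13) (5,13)]

Clipped polygon: [(5,29/8) (7,23/8) (7,13) (5,13)]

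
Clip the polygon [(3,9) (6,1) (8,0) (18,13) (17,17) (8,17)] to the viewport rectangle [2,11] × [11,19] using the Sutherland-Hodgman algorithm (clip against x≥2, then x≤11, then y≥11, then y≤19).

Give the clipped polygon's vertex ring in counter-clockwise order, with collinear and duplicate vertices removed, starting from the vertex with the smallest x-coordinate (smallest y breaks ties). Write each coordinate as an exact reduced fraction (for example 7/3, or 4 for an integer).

Clipped polygon: [(17/4,11) (11,11) (11,17) (8,17)]

1. After x ≥ 2: [(3,9) (6,1) (8,0) (18,13) (17,17) (8,17)]
2. After x ≤ 11: [(3,9) (6,1) (8,0) (11,39/10) (11,17) (8,17)]
3. After y ≥ 11: [(17/4,11) (11,11) (11,17) (8,17)]
4. After y ≤ 19: [(17/4,11) (11,11) (11,17) (8,17)]
5. Canonical ring: [(17/4,11) (11,11) (11,17) (8,17)]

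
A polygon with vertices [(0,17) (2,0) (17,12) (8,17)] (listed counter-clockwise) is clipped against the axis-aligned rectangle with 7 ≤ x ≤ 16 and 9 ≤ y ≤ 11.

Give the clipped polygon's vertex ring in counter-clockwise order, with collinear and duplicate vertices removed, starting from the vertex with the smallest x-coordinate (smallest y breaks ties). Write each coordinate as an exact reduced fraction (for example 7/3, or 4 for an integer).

1. After x ≥ 7: [(7,17) (7,4) (17,12) (8,17)]
2. After x ≤ 16: [(7,17) (7,4) (16,56/5) (16,113/9) (8,17)]
3. After y ≥ 9: [(7,17) (7,9) (53/4,9) (16,56/5) (16,113/9) (8,17)]
4. After y ≤ 11: [(7,11) (7,9) (53/4,9) (63/4,11)]
5. Canonical ring: [(7,9) (53/4,9) (63/4,11) (7,11)]

Clipped polygon: [(7,9) (53/4,9) (63/4,11) (7,11)]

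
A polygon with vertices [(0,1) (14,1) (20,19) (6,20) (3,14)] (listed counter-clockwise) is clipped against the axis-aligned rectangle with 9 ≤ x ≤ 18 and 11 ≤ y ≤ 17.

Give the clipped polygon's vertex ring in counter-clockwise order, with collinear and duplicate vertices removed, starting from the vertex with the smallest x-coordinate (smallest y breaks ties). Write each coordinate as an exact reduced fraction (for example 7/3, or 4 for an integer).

Clipped polygon: [(9,11) (52/3,11) (18,13) (18,17) (9,17)]

1. After x ≥ 9: [(9,1) (14,1) (20,19) (9,277/14)]
2. After x ≤ 18: [(9,1) (14,1) (18,13) (18,134/7) (9,277/14)]
3. After y ≥ 11: [(9,11) (52/3,11) (18,13) (18,134/7) (9,277/14)]
4. After y ≤ 17: [(9,17) (9,11) (52/3,11) (18,13) (18,17)]
5. Canonical ring: [(9,11) (52/3,11) (18,13) (18,17) (9,17)]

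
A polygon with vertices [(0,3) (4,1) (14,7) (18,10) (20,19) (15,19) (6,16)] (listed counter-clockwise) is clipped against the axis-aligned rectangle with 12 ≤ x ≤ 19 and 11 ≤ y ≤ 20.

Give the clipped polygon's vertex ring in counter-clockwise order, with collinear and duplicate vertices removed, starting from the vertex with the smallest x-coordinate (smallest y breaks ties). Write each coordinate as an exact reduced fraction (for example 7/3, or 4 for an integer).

1. After x ≥ 12: [(12,29/5) (14,7) (18,10) (20,19) (15,19) (12,18)]
2. After x ≤ 19: [(12,29/5) (14,7) (18,10) (19,29/2) (19,19) (15,19) (12,18)]
3. After y ≥ 11: [(12,11) (164/9,11) (19,29/2) (19,19) (15,19) (12,18)]
4. After y ≤ 20: [(12,11) (164/9,11) (19,29/2) (19,19) (15,19) (12,18)]
5. Canonical ring: [(12,11) (164/9,11) (19,29/2) (19,19) (15,19) (12,18)]

Clipped polygon: [(12,11) (164/9,11) (19,29/2) (19,19) (15,19) (12,18)]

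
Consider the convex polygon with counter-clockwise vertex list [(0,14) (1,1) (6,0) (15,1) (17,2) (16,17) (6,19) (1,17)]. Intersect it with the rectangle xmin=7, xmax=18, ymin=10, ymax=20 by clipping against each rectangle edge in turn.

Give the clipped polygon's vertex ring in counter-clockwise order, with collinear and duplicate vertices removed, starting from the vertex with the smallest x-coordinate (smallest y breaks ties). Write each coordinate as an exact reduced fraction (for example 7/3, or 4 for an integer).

1. After x ≥ 7: [(7,1/9) (15,1) (17,2) (16,17) (7,94/5)]
2. After x ≤ 18: [(7,1/9) (15,1) (17,2) (16,17) (7,94/5)]
3. After y ≥ 10: [(7,10) (247/15,10) (16,17) (7,94/5)]
4. After y ≤ 20: [(7,10) (247/15,10) (16,17) (7,94/5)]
5. Canonical ring: [(7,10) (247/15,10) (16,17) (7,94/5)]

Clipped polygon: [(7,10) (247/15,10) (16,17) (7,94/5)]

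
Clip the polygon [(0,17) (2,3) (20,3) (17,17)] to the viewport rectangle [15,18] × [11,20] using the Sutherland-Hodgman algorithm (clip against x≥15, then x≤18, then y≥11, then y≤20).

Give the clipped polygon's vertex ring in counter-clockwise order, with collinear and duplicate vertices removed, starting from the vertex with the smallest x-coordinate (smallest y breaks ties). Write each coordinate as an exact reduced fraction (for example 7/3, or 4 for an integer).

1. After x ≥ 15: [(15,17) (15,3) (20,3) (17,17)]
2. After x ≤ 18: [(15,17) (15,3) (18,3) (18,37/3) (17,17)]
3. After y ≥ 11: [(15,17) (15,11) (18,11) (18,37/3) (17,17)]
4. After y ≤ 20: [(15,17) (15,11) (18,11) (18,37/3) (17,17)]
5. Canonical ring: [(15,11) (18,11) (18,37/3) (17,17) (15,17)]

Clipped polygon: [(15,11) (18,11) (18,37/3) (17,17) (15,17)]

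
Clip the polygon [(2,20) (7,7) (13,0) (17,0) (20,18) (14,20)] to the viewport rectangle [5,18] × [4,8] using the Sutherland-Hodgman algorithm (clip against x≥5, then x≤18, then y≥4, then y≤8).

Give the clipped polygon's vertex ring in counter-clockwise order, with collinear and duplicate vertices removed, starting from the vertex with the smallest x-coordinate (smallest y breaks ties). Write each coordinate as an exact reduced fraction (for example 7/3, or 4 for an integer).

1. After x ≥ 5: [(5,20) (5,61/5) (7,7) (13,0) (17,0) (20,18) (14,20)]
2. After x ≤ 18: [(5,20) (5,61/5) (7,7) (13,0) (17,0) (18,6) (18,56/3) (14,20)]
3. After y ≥ 4: [(5,20) (5,61/5) (7,7) (67/7,4) (53/3,4) (18,6) (18,56/3) (14,20)]
4. After y ≤ 8: [(86/13,8) (7,7) (67/7,4) (53/3,4) (18,6) (18,8)]
5. Canonical ring: [(86/13,8) (7,7) (67/7,4) (53/3,4) (18,6) (18,8)]

Clipped polygon: [(86/13,8) (7,7) (67/7,4) (53/3,4) (18,6) (18,8)]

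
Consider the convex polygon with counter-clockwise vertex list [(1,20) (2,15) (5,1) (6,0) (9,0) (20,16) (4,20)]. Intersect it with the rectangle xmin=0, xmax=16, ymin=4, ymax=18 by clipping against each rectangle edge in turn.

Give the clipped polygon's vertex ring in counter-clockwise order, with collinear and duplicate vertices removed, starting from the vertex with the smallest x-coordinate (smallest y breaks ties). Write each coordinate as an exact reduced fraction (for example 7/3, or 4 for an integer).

1. After x ≥ 0: [(1,20) (2,15) (5,1) (6,0) (9,0) (20,16) (4,20)]
2. After x ≤ 16: [(1,20) (2,15) (5,1) (6,0) (9,0) (16,112/11) (16,17) (4,20)]
3. After y ≥ 4: [(1,20) (2,15) (61/14,4) (47/4,4) (16,112/11) (16,17) (4,20)]
4. After y ≤ 18: [(7/5,18) (2,15) (61/14,4) (47/4,4) (16,112/11) (16,17) (12,18)]
5. Canonical ring: [(7/5,18) (2,15) (61/14,4) (47/4,4) (16,112/11) (16,17) (12,18)]

Clipped polygon: [(7/5,18) (2,15) (61/14,4) (47/4,4) (16,112/11) (16,17) (12,18)]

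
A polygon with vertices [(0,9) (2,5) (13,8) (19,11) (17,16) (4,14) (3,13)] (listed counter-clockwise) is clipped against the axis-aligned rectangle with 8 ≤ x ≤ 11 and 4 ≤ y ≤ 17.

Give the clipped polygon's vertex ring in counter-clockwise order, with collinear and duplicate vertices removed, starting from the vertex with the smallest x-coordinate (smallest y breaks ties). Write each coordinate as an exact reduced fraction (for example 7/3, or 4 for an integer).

Clipped polygon: [(8,73/11) (11,82/11) (11,196/13) (8,190/13)]

1. After x ≥ 8: [(8,73/11) (13,8) (19,11) (17,16) (8,190/13)]
2. After x ≤ 11: [(8,73/11) (11,82/11) (11,196/13) (8,190/13)]
3. After y ≥ 4: [(8,73/11) (11,82/11) (11,196/13) (8,190/13)]
4. After y ≤ 17: [(8,73/11) (11,82/11) (11,196/13) (8,190/13)]
5. Canonical ring: [(8,73/11) (11,82/11) (11,196/13) (8,190/13)]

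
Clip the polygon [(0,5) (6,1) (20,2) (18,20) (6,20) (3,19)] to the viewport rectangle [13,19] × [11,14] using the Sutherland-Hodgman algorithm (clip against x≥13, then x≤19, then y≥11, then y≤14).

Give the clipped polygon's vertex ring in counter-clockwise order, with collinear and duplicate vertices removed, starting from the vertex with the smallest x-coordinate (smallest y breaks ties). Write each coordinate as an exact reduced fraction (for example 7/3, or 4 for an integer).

1. After x ≥ 13: [(13,3/2) (20,2) (18,20) (13,20)]
2. After x ≤ 19: [(13,3/2) (19,27/14) (19,11) (18,20) (13,20)]
3. After y ≥ 11: [(13,11) (19,11) (19,11) (18,20) (13,20)]
4. After y ≤ 14: [(13,14) (13,11) (19,11) (19,11) (56/3,14)]
5. Canonical ring: [(13,11) (19,11) (56/3,14) (13,14)]

Clipped polygon: [(13,11) (19,11) (56/3,14) (13,14)]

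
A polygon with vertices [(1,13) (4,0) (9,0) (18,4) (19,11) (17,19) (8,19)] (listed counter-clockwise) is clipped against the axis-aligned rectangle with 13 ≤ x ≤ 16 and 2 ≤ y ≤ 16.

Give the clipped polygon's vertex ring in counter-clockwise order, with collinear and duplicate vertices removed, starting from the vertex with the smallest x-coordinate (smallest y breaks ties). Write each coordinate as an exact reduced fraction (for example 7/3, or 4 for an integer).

1. After x ≥ 13: [(13,16/9) (18,4) (19,11) (17,19) (13,19)]
2. After x ≤ 16: [(13,16/9) (16,28/9) (16,19) (13,19)]
3. After y ≥ 2: [(13,2) (27/2,2) (16,28/9) (16,19) (13,19)]
4. After y ≤ 16: [(13,16) (13,2) (27/2,2) (16,28/9) (16,16)]
5. Canonical ring: [(13,2) (27/2,2) (16,28/9) (16,16) (13,16)]

Clipped polygon: [(13,2) (27/2,2) (16,28/9) (16,16) (13,16)]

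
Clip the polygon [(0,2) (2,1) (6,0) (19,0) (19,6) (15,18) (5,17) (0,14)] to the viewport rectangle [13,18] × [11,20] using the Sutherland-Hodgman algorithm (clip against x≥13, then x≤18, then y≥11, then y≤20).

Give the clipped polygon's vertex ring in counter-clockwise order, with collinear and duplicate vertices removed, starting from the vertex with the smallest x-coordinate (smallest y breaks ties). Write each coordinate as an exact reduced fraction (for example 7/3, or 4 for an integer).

1. After x ≥ 13: [(13,0) (19,0) (19,6) (15,18) (13,89/5)]
2. After x ≤ 18: [(13,0) (18,0) (18,9) (15,18) (13,89/5)]
3. After y ≥ 11: [(13,11) (52/3,11) (15,18) (13,89/5)]
4. After y ≤ 20: [(13,11) (52/3,11) (15,18) (13,89/5)]
5. Canonical ring: [(13,11) (52/3,11) (15,18) (13,89/5)]

Clipped polygon: [(13,11) (52/3,11) (15,18) (13,89/5)]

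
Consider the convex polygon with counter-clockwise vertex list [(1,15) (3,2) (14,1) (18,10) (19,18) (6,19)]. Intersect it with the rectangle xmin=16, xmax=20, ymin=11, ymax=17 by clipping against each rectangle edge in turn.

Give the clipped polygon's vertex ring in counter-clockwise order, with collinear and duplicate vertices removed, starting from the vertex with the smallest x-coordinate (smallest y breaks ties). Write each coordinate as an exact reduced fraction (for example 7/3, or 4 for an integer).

1. After x ≥ 16: [(16,11/2) (18,10) (19,18) (16,237/13)]
2. After x ≤ 20: [(16,11/2) (18,10) (19,18) (16,237/13)]
3. After y ≥ 11: [(16,11) (145/8,11) (19,18) (16,237/13)]
4. After y ≤ 17: [(16,17) (16,11) (145/8,11) (151/8,17)]
5. Canonical ring: [(16,11) (145/8,11) (151/8,17) (16,17)]

Clipped polygon: [(16,11) (145/8,11) (151/8,17) (16,17)]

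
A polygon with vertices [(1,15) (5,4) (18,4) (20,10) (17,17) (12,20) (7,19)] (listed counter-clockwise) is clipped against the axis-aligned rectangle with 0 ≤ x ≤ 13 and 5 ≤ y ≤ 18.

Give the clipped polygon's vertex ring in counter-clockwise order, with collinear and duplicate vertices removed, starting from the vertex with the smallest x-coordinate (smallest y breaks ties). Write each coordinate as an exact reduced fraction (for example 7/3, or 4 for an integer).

Clipped polygon: [(1,15) (51/11,5) (13,5) (13,18) (11/2,18)]

1. After x ≥ 0: [(1,15) (5,4) (18,4) (20,10) (17,17) (12,20) (7,19)]
2. After x ≤ 13: [(1,15) (5,4) (13,4) (13,97/5) (12,20) (7,19)]
3. After y ≥ 5: [(1,15) (51/11,5) (13,5) (13,97/5) (12,20) (7,19)]
4. After y ≤ 18: [(11/2,18) (1,15) (51/11,5) (13,5) (13,18)]
5. Canonical ring: [(1,15) (51/11,5) (13,5) (13,18) (11/2,18)]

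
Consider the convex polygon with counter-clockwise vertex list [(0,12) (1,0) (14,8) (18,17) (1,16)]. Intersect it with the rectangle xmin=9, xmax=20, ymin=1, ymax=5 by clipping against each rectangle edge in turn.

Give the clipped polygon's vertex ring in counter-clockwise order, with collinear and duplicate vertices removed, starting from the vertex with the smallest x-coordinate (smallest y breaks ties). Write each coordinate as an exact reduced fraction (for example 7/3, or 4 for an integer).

1. After x ≥ 9: [(9,64/13) (14,8) (18,17) (9,280/17)]
2. After x ≤ 20: [(9,64/13) (14,8) (18,17) (9,280/17)]
3. After y ≥ 1: [(9,64/13) (14,8) (18,17) (9,280/17)]
4. After y ≤ 5: [(9,5) (9,64/13) (73/8,5)]
5. Canonical ring: [(9,64/13) (73/8,5) (9,5)]

Clipped polygon: [(9,64/13) (73/8,5) (9,5)]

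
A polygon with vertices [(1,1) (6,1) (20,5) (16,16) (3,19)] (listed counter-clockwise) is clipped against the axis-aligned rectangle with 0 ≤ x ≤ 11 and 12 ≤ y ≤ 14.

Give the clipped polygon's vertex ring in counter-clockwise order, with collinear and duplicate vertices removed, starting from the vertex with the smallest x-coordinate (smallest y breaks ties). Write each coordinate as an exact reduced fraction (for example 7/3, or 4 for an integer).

Clipped polygon: [(20/9,12) (11,12) (11,14) (22/9,14)]

1. After x ≥ 0: [(1,1) (6,1) (20,5) (16,16) (3,19)]
2. After x ≤ 11: [(1,1) (6,1) (11,17/7) (11,223/13) (3,19)]
3. After y ≥ 12: [(20/9,12) (11,12) (11,223/13) (3,19)]
4. After y ≤ 14: [(22/9,14) (20/9,12) (11,12) (11,14)]
5. Canonical ring: [(20/9,12) (11,12) (11,14) (22/9,14)]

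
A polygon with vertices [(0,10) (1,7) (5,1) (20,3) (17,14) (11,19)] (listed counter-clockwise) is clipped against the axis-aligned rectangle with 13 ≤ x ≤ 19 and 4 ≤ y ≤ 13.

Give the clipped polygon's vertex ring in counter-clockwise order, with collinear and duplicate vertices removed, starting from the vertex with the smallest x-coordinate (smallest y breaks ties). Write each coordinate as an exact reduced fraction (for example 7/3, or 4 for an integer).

Clipped polygon: [(13,4) (19,4) (19,20/3) (190/11,13) (13,13)]

1. After x ≥ 13: [(13,31/15) (20,3) (17,14) (13,52/3)]
2. After x ≤ 19: [(13,31/15) (19,43/15) (19,20/3) (17,14) (13,52/3)]
3. After y ≥ 4: [(13,4) (19,4) (19,20/3) (17,14) (13,52/3)]
4. After y ≤ 13: [(13,13) (13,4) (19,4) (19,20/3) (190/11,13)]
5. Canonical ring: [(13,4) (19,4) (19,20/3) (190/11,13) (13,13)]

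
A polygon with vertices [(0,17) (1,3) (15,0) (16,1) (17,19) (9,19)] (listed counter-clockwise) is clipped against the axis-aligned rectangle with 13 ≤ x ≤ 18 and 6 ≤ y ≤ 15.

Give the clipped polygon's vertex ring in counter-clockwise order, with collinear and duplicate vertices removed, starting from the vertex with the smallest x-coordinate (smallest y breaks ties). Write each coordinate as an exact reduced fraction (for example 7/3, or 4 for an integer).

1. After x ≥ 13: [(13,3/7) (15,0) (16,1) (17,19) (13,19)]
2. After x ≤ 18: [(13,3/7) (15,0) (16,1) (17,19) (13,19)]
3. After y ≥ 6: [(13,6) (293/18,6) (17,19) (13,19)]
4. After y ≤ 15: [(13,15) (13,6) (293/18,6) (151/9,15)]
5. Canonical ring: [(13,6) (293/18,6) (151/9,15) (13,15)]

Clipped polygon: [(13,6) (293/18,6) (151/9,15) (13,15)]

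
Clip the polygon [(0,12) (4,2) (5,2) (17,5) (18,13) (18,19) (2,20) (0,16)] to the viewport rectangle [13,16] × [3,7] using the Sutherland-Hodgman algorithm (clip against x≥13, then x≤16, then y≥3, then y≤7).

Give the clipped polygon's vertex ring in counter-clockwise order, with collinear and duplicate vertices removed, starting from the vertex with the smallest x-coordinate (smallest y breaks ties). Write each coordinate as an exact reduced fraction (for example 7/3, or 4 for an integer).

Clipped polygon: [(13,4) (16,19/4) (16,7) (13,7)]

1. After x ≥ 13: [(13,4) (17,5) (18,13) (18,19) (13,309/16)]
2. After x ≤ 16: [(13,4) (16,19/4) (16,153/8) (13,309/16)]
3. After y ≥ 3: [(13,4) (16,19/4) (16,153/8) (13,309/16)]
4. After y ≤ 7: [(13,7) (13,4) (16,19/4) (16,7)]
5. Canonical ring: [(13,4) (16,19/4) (16,7) (13,7)]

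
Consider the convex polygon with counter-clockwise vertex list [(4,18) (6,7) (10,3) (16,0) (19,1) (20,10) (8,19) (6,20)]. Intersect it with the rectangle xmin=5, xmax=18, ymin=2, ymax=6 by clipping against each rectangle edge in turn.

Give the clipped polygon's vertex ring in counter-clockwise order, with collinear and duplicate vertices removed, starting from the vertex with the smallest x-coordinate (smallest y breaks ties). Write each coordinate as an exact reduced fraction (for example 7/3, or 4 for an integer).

Clipped polygon: [(7,6) (10,3) (12,2) (18,2) (18,6)]

1. After x ≥ 5: [(5,19) (5,25/2) (6,7) (10,3) (16,0) (19,1) (20,10) (8,19) (6,20)]
2. After x ≤ 18: [(5,19) (5,25/2) (6,7) (10,3) (16,0) (18,2/3) (18,23/2) (8,19) (6,20)]
3. After y ≥ 2: [(5,19) (5,25/2) (6,7) (10,3) (12,2) (18,2) (18,23/2) (8,19) (6,20)]
4. After y ≤ 6: [(7,6) (10,3) (12,2) (18,2) (18,6)]
5. Canonical ring: [(7,6) (10,3) (12,2) (18,2) (18,6)]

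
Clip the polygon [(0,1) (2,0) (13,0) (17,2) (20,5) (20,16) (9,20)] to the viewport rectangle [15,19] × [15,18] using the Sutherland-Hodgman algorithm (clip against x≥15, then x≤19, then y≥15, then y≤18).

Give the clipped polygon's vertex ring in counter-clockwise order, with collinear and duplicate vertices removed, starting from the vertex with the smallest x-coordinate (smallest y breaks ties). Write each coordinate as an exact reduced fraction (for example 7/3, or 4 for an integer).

Clipped polygon: [(15,15) (19,15) (19,180/11) (15,196/11)]

1. After x ≥ 15: [(15,1) (17,2) (20,5) (20,16) (15,196/11)]
2. After x ≤ 19: [(15,1) (17,2) (19,4) (19,180/11) (15,196/11)]
3. After y ≥ 15: [(15,15) (19,15) (19,180/11) (15,196/11)]
4. After y ≤ 18: [(15,15) (19,15) (19,180/11) (15,196/11)]
5. Canonical ring: [(15,15) (19,15) (19,180/11) (15,196/11)]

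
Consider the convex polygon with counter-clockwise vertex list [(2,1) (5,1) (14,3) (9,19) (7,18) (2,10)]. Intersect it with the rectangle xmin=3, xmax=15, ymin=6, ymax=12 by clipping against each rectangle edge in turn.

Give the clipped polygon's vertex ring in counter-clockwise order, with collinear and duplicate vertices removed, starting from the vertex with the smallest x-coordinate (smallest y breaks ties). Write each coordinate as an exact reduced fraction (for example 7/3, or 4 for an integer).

Clipped polygon: [(3,6) (209/16,6) (179/16,12) (13/4,12) (3,58/5)]

1. After x ≥ 3: [(3,1) (5,1) (14,3) (9,19) (7,18) (3,58/5)]
2. After x ≤ 15: [(3,1) (5,1) (14,3) (9,19) (7,18) (3,58/5)]
3. After y ≥ 6: [(3,6) (209/16,6) (9,19) (7,18) (3,58/5)]
4. After y ≤ 12: [(3,6) (209/16,6) (179/16,12) (13/4,12) (3,58/5)]
5. Canonical ring: [(3,6) (209/16,6) (179/16,12) (13/4,12) (3,58/5)]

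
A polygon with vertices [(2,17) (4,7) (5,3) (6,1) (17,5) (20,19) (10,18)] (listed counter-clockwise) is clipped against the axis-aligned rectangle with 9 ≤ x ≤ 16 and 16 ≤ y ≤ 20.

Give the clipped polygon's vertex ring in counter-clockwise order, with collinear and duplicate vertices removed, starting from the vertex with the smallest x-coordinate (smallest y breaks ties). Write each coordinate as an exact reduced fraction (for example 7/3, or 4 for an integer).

1. After x ≥ 9: [(9,143/8) (9,23/11) (17,5) (20,19) (10,18)]
2. After x ≤ 16: [(9,143/8) (9,23/11) (16,51/11) (16,93/5) (10,18)]
3. After y ≥ 16: [(9,143/8) (9,16) (16,16) (16,93/5) (10,18)]
4. After y ≤ 20: [(9,143/8) (9,16) (16,16) (16,93/5) (10,18)]
5. Canonical ring: [(9,16) (16,16) (16,93/5) (10,18) (9,143/8)]

Clipped polygon: [(9,16) (16,16) (16,93/5) (10,18) (9,143/8)]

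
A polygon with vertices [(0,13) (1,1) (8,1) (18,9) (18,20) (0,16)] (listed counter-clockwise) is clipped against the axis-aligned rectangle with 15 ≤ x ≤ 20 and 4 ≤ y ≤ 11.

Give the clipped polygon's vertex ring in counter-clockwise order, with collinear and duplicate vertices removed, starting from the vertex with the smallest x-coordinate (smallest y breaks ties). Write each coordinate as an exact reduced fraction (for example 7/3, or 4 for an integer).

1. After x ≥ 15: [(15,33/5) (18,9) (18,20) (15,58/3)]
2. After x ≤ 20: [(15,33/5) (18,9) (18,20) (15,58/3)]
3. After y ≥ 4: [(15,33/5) (18,9) (18,20) (15,58/3)]
4. After y ≤ 11: [(15,11) (15,33/5) (18,9) (18,11)]
5. Canonical ring: [(15,33/5) (18,9) (18,11) (15,11)]

Clipped polygon: [(15,33/5) (18,9) (18,11) (15,11)]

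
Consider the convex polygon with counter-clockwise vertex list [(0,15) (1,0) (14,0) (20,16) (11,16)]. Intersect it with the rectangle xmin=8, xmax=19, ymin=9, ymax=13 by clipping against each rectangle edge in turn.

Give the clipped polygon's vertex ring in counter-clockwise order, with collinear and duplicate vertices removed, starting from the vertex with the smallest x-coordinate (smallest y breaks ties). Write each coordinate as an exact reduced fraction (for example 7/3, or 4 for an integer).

Clipped polygon: [(8,9) (139/8,9) (151/8,13) (8,13)]

1. After x ≥ 8: [(8,173/11) (8,0) (14,0) (20,16) (11,16)]
2. After x ≤ 19: [(8,173/11) (8,0) (14,0) (19,40/3) (19,16) (11,16)]
3. After y ≥ 9: [(8,173/11) (8,9) (139/8,9) (19,40/3) (19,16) (11,16)]
4. After y ≤ 13: [(8,13) (8,9) (139/8,9) (151/8,13)]
5. Canonical ring: [(8,9) (139/8,9) (151/8,13) (8,13)]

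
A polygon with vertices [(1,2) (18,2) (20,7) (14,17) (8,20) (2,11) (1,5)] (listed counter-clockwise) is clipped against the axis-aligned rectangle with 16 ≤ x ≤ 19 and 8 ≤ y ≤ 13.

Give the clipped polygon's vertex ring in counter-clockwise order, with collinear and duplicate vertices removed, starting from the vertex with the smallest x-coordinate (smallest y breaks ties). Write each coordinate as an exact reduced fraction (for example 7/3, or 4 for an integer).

1. After x ≥ 16: [(16,2) (18,2) (20,7) (16,41/3)]
2. After x ≤ 19: [(16,2) (18,2) (19,9/2) (19,26/3) (16,41/3)]
3. After y ≥ 8: [(16,8) (19,8) (19,26/3) (16,41/3)]
4. After y ≤ 13: [(16,13) (16,8) (19,8) (19,26/3) (82/5,13)]
5. Canonical ring: [(16,8) (19,8) (19,26/3) (82/5,13) (16,13)]

Clipped polygon: [(16,8) (19,8) (19,26/3) (82/5,13) (16,13)]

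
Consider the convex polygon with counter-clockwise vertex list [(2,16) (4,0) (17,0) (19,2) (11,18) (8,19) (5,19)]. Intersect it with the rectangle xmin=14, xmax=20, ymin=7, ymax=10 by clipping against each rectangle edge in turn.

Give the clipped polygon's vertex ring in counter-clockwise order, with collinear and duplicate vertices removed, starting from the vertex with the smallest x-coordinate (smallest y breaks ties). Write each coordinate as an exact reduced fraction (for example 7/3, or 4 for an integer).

Clipped polygon: [(14,7) (33/2,7) (15,10) (14,10)]

1. After x ≥ 14: [(14,0) (17,0) (19,2) (14,12)]
2. After x ≤ 20: [(14,0) (17,0) (19,2) (14,12)]
3. After y ≥ 7: [(14,7) (33/2,7) (14,12)]
4. After y ≤ 10: [(14,10) (14,7) (33/2,7) (15,10)]
5. Canonical ring: [(14,7) (33/2,7) (15,10) (14,10)]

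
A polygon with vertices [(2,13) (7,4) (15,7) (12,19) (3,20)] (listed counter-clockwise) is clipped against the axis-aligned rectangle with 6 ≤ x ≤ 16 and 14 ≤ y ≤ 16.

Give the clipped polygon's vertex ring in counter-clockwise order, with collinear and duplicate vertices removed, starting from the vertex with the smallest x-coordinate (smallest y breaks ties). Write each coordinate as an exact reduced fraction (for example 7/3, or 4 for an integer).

1. After x ≥ 6: [(6,29/5) (7,4) (15,7) (12,19) (6,59/3)]
2. After x ≤ 16: [(6,29/5) (7,4) (15,7) (12,19) (6,59/3)]
3. After y ≥ 14: [(6,14) (53/4,14) (12,19) (6,59/3)]
4. After y ≤ 16: [(6,16) (6,14) (53/4,14) (51/4,16)]
5. Canonical ring: [(6,14) (53/4,14) (51/4,16) (6,16)]

Clipped polygon: [(6,14) (53/4,14) (51/4,16) (6,16)]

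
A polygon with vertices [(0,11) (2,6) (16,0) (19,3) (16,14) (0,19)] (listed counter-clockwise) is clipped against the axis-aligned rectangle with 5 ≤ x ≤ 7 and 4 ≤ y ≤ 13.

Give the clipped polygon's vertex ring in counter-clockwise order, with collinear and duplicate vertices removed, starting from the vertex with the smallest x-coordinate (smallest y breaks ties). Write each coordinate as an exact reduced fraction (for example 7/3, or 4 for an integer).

Clipped polygon: [(5,33/7) (20/3,4) (7,4) (7,13) (5,13)]

1. After x ≥ 5: [(5,33/7) (16,0) (19,3) (16,14) (5,279/16)]
2. After x ≤ 7: [(5,33/7) (7,27/7) (7,269/16) (5,279/16)]
3. After y ≥ 4: [(5,33/7) (20/3,4) (7,4) (7,269/16) (5,279/16)]
4. After y ≤ 13: [(5,13) (5,33/7) (20/3,4) (7,4) (7,13)]
5. Canonical ring: [(5,33/7) (20/3,4) (7,4) (7,13) (5,13)]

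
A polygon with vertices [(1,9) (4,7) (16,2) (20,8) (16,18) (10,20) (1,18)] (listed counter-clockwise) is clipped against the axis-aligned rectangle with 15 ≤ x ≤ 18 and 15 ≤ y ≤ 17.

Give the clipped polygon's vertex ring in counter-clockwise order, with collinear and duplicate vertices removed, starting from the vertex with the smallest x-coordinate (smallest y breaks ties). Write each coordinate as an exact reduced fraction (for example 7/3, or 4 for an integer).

Clipped polygon: [(15,15) (86/5,15) (82/5,17) (15,17)]

1. After x ≥ 15: [(15,29/12) (16,2) (20,8) (16,18) (15,55/3)]
2. After x ≤ 18: [(15,29/12) (16,2) (18,5) (18,13) (16,18) (15,55/3)]
3. After y ≥ 15: [(15,15) (86/5,15) (16,18) (15,55/3)]
4. After y ≤ 17: [(15,17) (15,15) (86/5,15) (82/5,17)]
5. Canonical ring: [(15,15) (86/5,15) (82/5,17) (15,17)]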